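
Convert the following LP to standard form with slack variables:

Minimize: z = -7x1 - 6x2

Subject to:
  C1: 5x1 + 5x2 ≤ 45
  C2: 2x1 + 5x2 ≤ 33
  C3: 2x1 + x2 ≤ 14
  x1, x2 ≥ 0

min z = -7x1 - 6x2

s.t.
  5x1 + 5x2 + s1 = 45
  2x1 + 5x2 + s2 = 33
  2x1 + x2 + s3 = 14
  x1, x2, s1, s2, s3 ≥ 0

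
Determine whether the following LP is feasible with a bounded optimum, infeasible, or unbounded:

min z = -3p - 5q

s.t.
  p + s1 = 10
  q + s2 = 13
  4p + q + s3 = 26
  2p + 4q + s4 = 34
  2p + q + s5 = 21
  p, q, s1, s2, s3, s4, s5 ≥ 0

Feasible with a bounded optimal solution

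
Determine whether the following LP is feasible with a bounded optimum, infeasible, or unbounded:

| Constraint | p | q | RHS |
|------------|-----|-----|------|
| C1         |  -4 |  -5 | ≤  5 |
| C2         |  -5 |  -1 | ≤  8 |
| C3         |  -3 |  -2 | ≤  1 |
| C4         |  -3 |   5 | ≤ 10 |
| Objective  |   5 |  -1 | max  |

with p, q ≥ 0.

Unbounded (objective can increase without bound)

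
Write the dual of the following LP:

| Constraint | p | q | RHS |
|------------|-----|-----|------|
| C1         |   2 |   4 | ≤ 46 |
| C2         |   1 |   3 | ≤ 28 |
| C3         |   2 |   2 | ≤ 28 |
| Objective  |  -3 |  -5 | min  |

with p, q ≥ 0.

Primal min cᵀx s.t. Ax ≤ b, x ≥ 0  →  Dual max −bᵀy s.t. Aᵀy ≥ −c, y ≥ 0.

Maximize: z = -46y1 - 28y2 - 28y3

Subject to:
  2y1 + y2 + 2y3 ≥ 3
  4y1 + 3y2 + 2y3 ≥ 5
  y1, y2, y3 ≥ 0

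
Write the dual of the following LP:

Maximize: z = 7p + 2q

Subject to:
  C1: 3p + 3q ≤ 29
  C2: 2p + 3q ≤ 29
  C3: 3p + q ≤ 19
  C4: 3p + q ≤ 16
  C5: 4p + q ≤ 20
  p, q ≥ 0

Primal max cᵀx s.t. Ax ≤ b, x ≥ 0  →  Dual min bᵀy s.t. Aᵀy ≥ c, y ≥ 0.

Minimize: z = 29y1 + 29y2 + 19y3 + 16y4 + 20y5

Subject to:
  3y1 + 2y2 + 3y3 + 3y4 + 4y5 ≥ 7
  3y1 + 3y2 + y3 + y4 + y5 ≥ 2
  y1, y2, y3, y4, y5 ≥ 0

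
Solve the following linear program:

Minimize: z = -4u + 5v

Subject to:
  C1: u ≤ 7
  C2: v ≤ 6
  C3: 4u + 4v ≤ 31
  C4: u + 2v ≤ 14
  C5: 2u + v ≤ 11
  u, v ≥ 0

Evaluate the objective at each vertex of the feasible region:
  z(0, 0) = 0
  z(5.5, 0) = -22  ←
  z(3.25, 4.5) = 9.5
  z(1.75, 6) = 23
  z(0, 6) = 30
The minimum is at u = 5.5, v = 0.

u = 5.5, v = 0, z = -22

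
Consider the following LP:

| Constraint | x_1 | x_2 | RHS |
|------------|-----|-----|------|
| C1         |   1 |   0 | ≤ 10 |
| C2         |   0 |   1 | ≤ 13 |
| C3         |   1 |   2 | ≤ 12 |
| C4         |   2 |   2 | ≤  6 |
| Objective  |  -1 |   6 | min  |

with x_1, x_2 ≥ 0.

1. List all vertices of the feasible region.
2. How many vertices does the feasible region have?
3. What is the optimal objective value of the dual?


1. (0, 0), (3, 0), (0, 3)
2. 3
3. -3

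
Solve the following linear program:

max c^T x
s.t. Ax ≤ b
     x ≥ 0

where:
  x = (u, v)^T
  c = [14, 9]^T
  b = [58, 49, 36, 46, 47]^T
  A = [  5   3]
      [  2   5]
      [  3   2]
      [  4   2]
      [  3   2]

Evaluate the objective at each vertex of the feasible region:
  z(0, 0) = 0
  z(11.5, 0) = 161
  z(11, 1) = 163
  z(8, 6) = 166  ←
  z(7.455, 6.818) = 165.7
  z(0, 9.8) = 88.2
The maximum is at u = 8, v = 6.

u = 8, v = 6, z = 166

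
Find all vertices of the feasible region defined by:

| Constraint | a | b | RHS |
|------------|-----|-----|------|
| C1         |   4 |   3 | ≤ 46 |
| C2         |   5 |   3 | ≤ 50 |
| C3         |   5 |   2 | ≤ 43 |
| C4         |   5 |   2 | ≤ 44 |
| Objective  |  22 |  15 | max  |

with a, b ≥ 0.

(0, 0), (8.6, 0), (5.8, 7), (4, 10), (0, 15.33)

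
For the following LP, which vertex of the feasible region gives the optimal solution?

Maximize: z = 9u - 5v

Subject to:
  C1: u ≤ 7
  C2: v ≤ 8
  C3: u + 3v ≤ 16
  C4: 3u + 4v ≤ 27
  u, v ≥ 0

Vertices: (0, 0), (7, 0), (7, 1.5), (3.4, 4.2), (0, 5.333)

Evaluate the objective at each vertex of the feasible region:
  z(0, 0) = 0
  z(7, 0) = 63  ←
  z(7, 1.5) = 55.5
  z(3.4, 4.2) = 9.6
  z(0, 5.333) = -26.67
The maximum is at u = 7, v = 0.

(7, 0)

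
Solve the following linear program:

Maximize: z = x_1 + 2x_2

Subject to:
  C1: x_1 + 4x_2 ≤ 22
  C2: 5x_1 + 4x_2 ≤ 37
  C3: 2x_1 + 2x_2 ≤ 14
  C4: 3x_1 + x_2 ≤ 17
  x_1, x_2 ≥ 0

Evaluate the objective at each vertex of the feasible region:
  z(0, 0) = 0
  z(5.667, 0) = 5.667
  z(5, 2) = 9
  z(2, 5) = 12  ←
  z(0, 5.5) = 11
The maximum is at x_1 = 2, x_2 = 5.

x_1 = 2, x_2 = 5, z = 12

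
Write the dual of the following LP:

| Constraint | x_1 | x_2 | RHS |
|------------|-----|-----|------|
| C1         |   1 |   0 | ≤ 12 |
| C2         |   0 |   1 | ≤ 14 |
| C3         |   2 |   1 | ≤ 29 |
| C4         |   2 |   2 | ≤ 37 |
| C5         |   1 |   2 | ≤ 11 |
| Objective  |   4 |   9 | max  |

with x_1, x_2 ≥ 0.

Primal max cᵀx s.t. Ax ≤ b, x ≥ 0  →  Dual min bᵀy s.t. Aᵀy ≥ c, y ≥ 0.

Minimize: z = 12y1 + 14y2 + 29y3 + 37y4 + 11y5

Subject to:
  y1 + 2y3 + 2y4 + y5 ≥ 4
  y2 + y3 + 2y4 + 2y5 ≥ 9
  y1, y2, y3, y4, y5 ≥ 0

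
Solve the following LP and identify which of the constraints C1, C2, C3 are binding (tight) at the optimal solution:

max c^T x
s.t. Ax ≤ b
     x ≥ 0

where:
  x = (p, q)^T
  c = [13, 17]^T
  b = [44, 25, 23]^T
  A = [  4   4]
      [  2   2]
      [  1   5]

At p = 8, q = 3, compute slack b - a·x for each constraint:
  C1: 44 − 44 = 0  (binding)
  C2: 25 − 22 = 3  (slack)
  C3: 23 − 23 = 0  (binding)

Optimal: p = 8, q = 3
Binding: C1, C3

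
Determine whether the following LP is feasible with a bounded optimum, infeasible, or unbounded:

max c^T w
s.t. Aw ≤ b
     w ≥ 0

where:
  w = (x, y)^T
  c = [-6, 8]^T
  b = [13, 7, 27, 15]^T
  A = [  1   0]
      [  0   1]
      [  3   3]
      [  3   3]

Feasible with a bounded optimal solution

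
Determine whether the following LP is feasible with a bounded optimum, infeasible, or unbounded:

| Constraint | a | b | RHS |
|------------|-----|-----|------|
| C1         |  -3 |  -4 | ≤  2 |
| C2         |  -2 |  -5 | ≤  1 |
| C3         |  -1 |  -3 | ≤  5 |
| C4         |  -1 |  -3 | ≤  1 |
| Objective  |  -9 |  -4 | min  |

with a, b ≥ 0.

Unbounded (objective can decrease without bound)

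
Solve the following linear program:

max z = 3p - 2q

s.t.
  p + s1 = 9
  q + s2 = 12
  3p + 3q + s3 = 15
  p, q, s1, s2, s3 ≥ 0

Evaluate the objective at each vertex of the feasible region:
  z(0, 0) = 0
  z(5, 0) = 15  ←
  z(0, 5) = -10
The maximum is at p = 5, q = 0.

p = 5, q = 0, z = 15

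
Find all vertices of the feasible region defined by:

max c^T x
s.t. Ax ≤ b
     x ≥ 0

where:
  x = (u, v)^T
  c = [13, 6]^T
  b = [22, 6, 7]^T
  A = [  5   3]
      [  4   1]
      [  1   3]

(0, 0), (1.5, 0), (1, 2), (0, 2.333)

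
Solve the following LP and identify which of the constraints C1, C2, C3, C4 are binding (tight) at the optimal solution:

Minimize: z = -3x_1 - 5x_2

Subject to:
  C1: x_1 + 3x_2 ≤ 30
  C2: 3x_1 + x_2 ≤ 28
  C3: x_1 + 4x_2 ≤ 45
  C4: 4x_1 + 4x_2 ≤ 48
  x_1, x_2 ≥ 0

At x_1 = 3, x_2 = 9, compute slack b - a·x for each constraint:
  C1: 30 − 30 = 0  (binding)
  C2: 28 − 18 = 10  (slack)
  C3: 45 − 39 = 6  (slack)
  C4: 48 − 48 = 0  (binding)

Optimal: x_1 = 3, x_2 = 9
Binding: C1, C4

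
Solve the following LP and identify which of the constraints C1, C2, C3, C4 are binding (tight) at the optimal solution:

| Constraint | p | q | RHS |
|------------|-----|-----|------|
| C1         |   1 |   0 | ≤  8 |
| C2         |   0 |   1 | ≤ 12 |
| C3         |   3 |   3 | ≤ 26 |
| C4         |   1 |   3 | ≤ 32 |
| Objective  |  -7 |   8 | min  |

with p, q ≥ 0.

At p = 8, q = 0, compute slack b - a·x for each constraint:
  C1: 8 − 8 = 0  (binding)
  C2: 12 − 0 = 12  (slack)
  C3: 26 − 24 = 2  (slack)
  C4: 32 − 8 = 24  (slack)

Optimal: p = 8, q = 0
Binding: C1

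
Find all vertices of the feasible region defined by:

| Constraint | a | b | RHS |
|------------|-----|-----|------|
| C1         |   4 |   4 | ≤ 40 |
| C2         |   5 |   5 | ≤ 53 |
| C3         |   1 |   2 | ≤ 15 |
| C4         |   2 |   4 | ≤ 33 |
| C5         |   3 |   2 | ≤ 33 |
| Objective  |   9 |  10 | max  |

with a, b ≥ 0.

(0, 0), (10, 0), (5, 5), (0, 7.5)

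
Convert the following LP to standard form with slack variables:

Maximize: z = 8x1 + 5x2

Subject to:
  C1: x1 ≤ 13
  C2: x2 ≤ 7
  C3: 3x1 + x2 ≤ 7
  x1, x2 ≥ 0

max z = 8x1 + 5x2

s.t.
  x1 + s1 = 13
  x2 + s2 = 7
  3x1 + x2 + s3 = 7
  x1, x2, s1, s2, s3 ≥ 0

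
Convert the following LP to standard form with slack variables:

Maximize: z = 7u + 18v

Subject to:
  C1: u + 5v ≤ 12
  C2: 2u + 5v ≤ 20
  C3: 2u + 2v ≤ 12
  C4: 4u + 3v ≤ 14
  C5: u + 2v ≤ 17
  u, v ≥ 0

max z = 7u + 18v

s.t.
  u + 5v + s1 = 12
  2u + 5v + s2 = 20
  2u + 2v + s3 = 12
  4u + 3v + s4 = 14
  u + 2v + s5 = 17
  u, v, s1, s2, s3, s4, s5 ≥ 0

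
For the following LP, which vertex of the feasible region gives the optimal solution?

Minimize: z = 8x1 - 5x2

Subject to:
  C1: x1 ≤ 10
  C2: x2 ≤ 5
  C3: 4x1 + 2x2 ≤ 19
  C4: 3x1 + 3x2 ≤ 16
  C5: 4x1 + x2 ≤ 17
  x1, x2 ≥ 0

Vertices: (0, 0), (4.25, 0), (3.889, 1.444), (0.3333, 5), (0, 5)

Evaluate the objective at each vertex of the feasible region:
  z(0, 0) = 0
  z(4.25, 0) = 34
  z(3.889, 1.444) = 23.89
  z(0.3333, 5) = -22.33
  z(0, 5) = -25  ←
The minimum is at x1 = 0, x2 = 5.

(0, 5)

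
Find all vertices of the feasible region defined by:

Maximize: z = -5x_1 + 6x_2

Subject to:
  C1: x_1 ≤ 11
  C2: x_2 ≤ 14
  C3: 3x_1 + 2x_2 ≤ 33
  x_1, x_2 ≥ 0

(0, 0), (11, 0), (1.667, 14), (0, 14)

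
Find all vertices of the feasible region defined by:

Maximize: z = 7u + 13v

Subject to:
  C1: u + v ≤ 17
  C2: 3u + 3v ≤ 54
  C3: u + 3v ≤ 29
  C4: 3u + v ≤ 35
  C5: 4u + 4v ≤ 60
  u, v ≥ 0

(0, 0), (11.67, 0), (10, 5), (8, 7), (0, 9.667)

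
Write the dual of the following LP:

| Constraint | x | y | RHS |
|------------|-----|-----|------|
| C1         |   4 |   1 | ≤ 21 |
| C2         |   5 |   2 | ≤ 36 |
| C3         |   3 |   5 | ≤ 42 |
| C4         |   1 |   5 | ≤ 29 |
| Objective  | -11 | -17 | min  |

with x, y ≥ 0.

Primal min cᵀx s.t. Ax ≤ b, x ≥ 0  →  Dual max −bᵀy s.t. Aᵀy ≥ −c, y ≥ 0.

Maximize: z = -21y1 - 36y2 - 42y3 - 29y4

Subject to:
  4y1 + 5y2 + 3y3 + y4 ≥ 11
  y1 + 2y2 + 5y3 + 5y4 ≥ 17
  y1, y2, y3, y4 ≥ 0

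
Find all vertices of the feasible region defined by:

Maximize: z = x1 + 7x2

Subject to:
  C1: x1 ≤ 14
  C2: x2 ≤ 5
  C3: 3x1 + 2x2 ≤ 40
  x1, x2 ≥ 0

(0, 0), (13.33, 0), (10, 5), (0, 5)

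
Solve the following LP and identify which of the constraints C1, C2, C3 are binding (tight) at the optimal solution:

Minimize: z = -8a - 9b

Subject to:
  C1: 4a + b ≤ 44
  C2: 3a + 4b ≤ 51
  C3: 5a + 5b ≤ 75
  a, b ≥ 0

At a = 9, b = 6, compute slack b - a·x for each constraint:
  C1: 44 − 42 = 2  (slack)
  C2: 51 − 51 = 0  (binding)
  C3: 75 − 75 = 0  (binding)

Optimal: a = 9, b = 6
Binding: C2, C3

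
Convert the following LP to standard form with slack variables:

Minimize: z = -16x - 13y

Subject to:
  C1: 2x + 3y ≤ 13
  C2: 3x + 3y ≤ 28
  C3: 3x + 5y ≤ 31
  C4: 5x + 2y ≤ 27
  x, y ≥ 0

min z = -16x - 13y

s.t.
  2x + 3y + s1 = 13
  3x + 3y + s2 = 28
  3x + 5y + s3 = 31
  5x + 2y + s4 = 27
  x, y, s1, s2, s3, s4 ≥ 0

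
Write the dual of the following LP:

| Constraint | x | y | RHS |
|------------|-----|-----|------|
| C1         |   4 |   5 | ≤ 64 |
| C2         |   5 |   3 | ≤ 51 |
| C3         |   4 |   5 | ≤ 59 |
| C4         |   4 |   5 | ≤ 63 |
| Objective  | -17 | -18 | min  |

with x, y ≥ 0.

Primal min cᵀx s.t. Ax ≤ b, x ≥ 0  →  Dual max −bᵀy s.t. Aᵀy ≥ −c, y ≥ 0.

Maximize: z = -64y1 - 51y2 - 59y3 - 63y4

Subject to:
  4y1 + 5y2 + 4y3 + 4y4 ≥ 17
  5y1 + 3y2 + 5y3 + 5y4 ≥ 18
  y1, y2, y3, y4 ≥ 0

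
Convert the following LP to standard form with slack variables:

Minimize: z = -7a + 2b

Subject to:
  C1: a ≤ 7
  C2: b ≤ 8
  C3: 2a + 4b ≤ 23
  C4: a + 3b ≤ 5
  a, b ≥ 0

min z = -7a + 2b

s.t.
  a + s1 = 7
  b + s2 = 8
  2a + 4b + s3 = 23
  a + 3b + s4 = 5
  a, b, s1, s2, s3, s4 ≥ 0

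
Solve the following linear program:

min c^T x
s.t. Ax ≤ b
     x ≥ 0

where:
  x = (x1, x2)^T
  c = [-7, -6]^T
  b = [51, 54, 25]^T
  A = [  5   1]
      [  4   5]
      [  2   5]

Evaluate the objective at each vertex of the feasible region:
  z(0, 0) = 0
  z(10.2, 0) = -71.4
  z(10, 1) = -76  ←
  z(0, 5) = -30
The minimum is at x1 = 10, x2 = 1.

x1 = 10, x2 = 1, z = -76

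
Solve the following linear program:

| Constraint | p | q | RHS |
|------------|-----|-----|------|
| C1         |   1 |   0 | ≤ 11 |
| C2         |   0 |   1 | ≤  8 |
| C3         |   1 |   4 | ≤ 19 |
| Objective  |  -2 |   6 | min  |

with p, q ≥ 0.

Evaluate the objective at each vertex of the feasible region:
  z(0, 0) = 0
  z(11, 0) = -22  ←
  z(11, 2) = -10
  z(0, 4.75) = 28.5
The minimum is at p = 11, q = 0.

p = 11, q = 0, z = -22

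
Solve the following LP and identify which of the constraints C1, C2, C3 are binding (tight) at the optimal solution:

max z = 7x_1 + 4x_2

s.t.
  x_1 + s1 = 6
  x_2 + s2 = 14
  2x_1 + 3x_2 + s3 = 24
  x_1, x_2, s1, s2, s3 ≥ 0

At x_1 = 6, x_2 = 4, compute slack b - a·x for each constraint:
  C1: 6 − 6 = 0  (binding)
  C2: 14 − 4 = 10  (slack)
  C3: 24 − 24 = 0  (binding)

Optimal: x_1 = 6, x_2 = 4
Binding: C1, C3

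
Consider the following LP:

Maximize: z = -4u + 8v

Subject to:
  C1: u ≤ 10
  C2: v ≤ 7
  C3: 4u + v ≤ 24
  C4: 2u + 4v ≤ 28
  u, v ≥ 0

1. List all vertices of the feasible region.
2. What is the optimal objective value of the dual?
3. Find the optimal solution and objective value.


1. (0, 0), (6, 0), (4.857, 4.571), (0, 7)
2. 56
3. u = 0, v = 7, z = 56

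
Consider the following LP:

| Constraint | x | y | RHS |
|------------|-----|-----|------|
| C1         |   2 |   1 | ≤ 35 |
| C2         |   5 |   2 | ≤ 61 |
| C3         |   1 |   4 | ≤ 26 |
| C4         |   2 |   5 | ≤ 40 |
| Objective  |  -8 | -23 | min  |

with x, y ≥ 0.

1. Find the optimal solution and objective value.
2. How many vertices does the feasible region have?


1. x = 10, y = 4, z = -172
2. 5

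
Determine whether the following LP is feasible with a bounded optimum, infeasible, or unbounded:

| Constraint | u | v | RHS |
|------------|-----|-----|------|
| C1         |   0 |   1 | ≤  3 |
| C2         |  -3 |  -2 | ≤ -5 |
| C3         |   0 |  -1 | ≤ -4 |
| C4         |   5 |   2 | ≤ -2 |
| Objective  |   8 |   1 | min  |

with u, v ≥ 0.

Infeasible (no feasible solution exists)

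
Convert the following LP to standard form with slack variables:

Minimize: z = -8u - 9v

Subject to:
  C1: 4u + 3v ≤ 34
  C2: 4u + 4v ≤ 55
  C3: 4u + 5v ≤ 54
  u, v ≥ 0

min z = -8u - 9v

s.t.
  4u + 3v + s1 = 34
  4u + 4v + s2 = 55
  4u + 5v + s3 = 54
  u, v, s1, s2, s3 ≥ 0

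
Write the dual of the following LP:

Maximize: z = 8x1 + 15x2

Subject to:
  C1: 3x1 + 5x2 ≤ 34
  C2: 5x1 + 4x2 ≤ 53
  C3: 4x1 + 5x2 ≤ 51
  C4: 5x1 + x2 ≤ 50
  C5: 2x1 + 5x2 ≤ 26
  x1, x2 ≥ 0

Primal max cᵀx s.t. Ax ≤ b, x ≥ 0  →  Dual min bᵀy s.t. Aᵀy ≥ c, y ≥ 0.

Minimize: z = 34y1 + 53y2 + 51y3 + 50y4 + 26y5

Subject to:
  3y1 + 5y2 + 4y3 + 5y4 + 2y5 ≥ 8
  5y1 + 4y2 + 5y3 + y4 + 5y5 ≥ 15
  y1, y2, y3, y4, y5 ≥ 0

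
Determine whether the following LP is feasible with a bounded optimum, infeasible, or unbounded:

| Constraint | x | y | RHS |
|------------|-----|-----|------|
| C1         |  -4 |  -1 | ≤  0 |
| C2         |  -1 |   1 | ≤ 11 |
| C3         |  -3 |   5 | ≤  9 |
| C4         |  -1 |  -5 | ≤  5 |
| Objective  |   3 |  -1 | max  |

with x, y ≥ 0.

Unbounded (objective can increase without bound)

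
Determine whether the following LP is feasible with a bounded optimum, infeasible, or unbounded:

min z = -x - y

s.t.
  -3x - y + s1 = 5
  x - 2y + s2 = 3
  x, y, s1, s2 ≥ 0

Unbounded (objective can decrease without bound)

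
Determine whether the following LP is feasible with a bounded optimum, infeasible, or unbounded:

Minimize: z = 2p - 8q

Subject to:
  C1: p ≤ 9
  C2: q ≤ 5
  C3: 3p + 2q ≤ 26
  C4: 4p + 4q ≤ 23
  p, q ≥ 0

Feasible with a bounded optimal solution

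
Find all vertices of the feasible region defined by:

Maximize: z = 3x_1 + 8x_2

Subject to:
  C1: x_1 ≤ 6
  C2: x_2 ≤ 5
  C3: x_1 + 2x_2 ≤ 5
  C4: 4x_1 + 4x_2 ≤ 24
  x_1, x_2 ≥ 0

(0, 0), (5, 0), (0, 2.5)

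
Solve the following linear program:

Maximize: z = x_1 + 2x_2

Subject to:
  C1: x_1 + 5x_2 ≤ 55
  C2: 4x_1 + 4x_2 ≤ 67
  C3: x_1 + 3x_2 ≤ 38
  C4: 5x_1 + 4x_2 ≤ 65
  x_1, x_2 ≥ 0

Evaluate the objective at each vertex of the feasible region:
  z(0, 0) = 0
  z(13, 0) = 13
  z(5, 10) = 25  ←
  z(0, 11) = 22
The maximum is at x_1 = 5, x_2 = 10.

x_1 = 5, x_2 = 10, z = 25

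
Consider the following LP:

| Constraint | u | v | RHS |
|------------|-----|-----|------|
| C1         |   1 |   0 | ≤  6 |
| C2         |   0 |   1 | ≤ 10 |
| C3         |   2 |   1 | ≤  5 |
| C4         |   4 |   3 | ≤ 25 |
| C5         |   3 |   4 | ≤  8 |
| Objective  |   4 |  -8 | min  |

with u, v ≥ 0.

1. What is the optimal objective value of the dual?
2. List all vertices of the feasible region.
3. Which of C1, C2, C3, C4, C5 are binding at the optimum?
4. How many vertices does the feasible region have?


1. -16
2. (0, 0), (2.5, 0), (2.4, 0.2), (0, 2)
3. C5
4. 4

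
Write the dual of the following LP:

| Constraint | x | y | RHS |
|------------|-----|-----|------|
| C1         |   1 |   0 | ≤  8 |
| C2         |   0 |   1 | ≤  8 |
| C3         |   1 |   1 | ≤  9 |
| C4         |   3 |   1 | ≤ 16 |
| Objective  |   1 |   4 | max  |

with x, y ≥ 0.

Primal max cᵀx s.t. Ax ≤ b, x ≥ 0  →  Dual min bᵀy s.t. Aᵀy ≥ c, y ≥ 0.

Minimize: z = 8y1 + 8y2 + 9y3 + 16y4

Subject to:
  y1 + y3 + 3y4 ≥ 1
  y2 + y3 + y4 ≥ 4
  y1, y2, y3, y4 ≥ 0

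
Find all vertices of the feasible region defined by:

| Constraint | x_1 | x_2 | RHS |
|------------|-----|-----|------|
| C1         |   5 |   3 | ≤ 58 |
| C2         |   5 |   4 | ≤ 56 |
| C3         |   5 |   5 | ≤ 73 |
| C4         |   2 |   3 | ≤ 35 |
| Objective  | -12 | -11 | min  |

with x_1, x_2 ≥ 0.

(0, 0), (11.2, 0), (4, 9), (0, 11.67)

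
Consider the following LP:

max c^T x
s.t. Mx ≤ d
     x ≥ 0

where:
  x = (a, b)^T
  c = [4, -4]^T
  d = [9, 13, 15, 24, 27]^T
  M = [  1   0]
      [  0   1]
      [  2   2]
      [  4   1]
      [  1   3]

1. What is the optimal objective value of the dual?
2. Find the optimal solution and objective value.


1. 24
2. a = 6, b = 0, z = 24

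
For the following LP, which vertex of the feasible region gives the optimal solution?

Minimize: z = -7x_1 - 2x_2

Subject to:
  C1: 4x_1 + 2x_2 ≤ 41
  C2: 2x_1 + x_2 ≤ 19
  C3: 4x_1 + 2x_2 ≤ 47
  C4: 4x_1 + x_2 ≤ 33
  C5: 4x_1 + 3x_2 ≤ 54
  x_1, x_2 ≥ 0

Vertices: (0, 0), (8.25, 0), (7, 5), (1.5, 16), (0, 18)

Evaluate the objective at each vertex of the feasible region:
  z(0, 0) = 0
  z(8.25, 0) = -57.75
  z(7, 5) = -59  ←
  z(1.5, 16) = -42.5
  z(0, 18) = -36
The minimum is at x_1 = 7, x_2 = 5.

(7, 5)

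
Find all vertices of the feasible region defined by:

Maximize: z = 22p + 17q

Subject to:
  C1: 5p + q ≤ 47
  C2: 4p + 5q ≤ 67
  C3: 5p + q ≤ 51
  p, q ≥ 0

(0, 0), (9.4, 0), (8, 7), (0, 13.4)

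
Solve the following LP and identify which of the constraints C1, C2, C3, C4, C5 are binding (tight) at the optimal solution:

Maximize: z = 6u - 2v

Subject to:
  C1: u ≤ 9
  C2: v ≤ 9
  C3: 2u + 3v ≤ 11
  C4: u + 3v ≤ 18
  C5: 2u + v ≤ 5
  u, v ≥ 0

At u = 2.5, v = 0, compute slack b - a·x for each constraint:
  C1: 9 − 2.5 = 6.5  (slack)
  C2: 9 − 0 = 9  (slack)
  C3: 11 − 5 = 6  (slack)
  C4: 18 − 2.5 = 15.5  (slack)
  C5: 5 − 5 = 0  (binding)

Optimal: u = 2.5, v = 0
Binding: C5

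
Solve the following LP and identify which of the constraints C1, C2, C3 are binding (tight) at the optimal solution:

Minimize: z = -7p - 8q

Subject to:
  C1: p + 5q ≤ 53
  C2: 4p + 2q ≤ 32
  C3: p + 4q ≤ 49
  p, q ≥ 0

At p = 3, q = 10, compute slack b - a·x for each constraint:
  C1: 53 − 53 = 0  (binding)
  C2: 32 − 32 = 0  (binding)
  C3: 49 − 43 = 6  (slack)

Optimal: p = 3, q = 10
Binding: C1, C2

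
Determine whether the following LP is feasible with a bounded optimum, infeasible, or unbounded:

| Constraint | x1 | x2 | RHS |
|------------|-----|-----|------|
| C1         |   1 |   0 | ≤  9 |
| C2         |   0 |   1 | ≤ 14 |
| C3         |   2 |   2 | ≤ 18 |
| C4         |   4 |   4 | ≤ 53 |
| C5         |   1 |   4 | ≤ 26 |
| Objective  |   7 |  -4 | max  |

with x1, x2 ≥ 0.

Feasible with a bounded optimal solution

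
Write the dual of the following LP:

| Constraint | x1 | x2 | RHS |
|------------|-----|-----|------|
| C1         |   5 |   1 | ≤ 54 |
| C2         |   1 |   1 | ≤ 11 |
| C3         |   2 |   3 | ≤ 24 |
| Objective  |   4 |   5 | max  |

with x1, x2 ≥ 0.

Primal max cᵀx s.t. Ax ≤ b, x ≥ 0  →  Dual min bᵀy s.t. Aᵀy ≥ c, y ≥ 0.

Minimize: z = 54y1 + 11y2 + 24y3

Subject to:
  5y1 + y2 + 2y3 ≥ 4
  y1 + y2 + 3y3 ≥ 5
  y1, y2, y3 ≥ 0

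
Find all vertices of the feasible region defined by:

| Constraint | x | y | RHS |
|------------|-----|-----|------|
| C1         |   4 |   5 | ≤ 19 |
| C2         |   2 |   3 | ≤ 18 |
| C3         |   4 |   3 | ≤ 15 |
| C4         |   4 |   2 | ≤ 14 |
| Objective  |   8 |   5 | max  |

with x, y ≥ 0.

(0, 0), (3.5, 0), (3, 1), (2.25, 2), (0, 3.8)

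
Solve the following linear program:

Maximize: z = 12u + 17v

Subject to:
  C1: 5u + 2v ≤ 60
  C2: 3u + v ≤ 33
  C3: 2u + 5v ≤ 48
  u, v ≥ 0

Evaluate the objective at each vertex of the feasible region:
  z(0, 0) = 0
  z(11, 0) = 132
  z(9, 6) = 210  ←
  z(0, 9.6) = 163.2
The maximum is at u = 9, v = 6.

u = 9, v = 6, z = 210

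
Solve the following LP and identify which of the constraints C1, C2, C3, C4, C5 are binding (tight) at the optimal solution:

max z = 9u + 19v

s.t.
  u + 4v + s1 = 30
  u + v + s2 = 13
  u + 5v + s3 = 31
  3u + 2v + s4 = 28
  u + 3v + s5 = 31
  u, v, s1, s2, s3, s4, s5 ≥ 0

At u = 6, v = 5, compute slack b - a·x for each constraint:
  C1: 30 − 26 = 4  (slack)
  C2: 13 − 11 = 2  (slack)
  C3: 31 − 31 = 0  (binding)
  C4: 28 − 28 = 0  (binding)
  C5: 31 − 21 = 10  (slack)

Optimal: u = 6, v = 5
Binding: C3, C4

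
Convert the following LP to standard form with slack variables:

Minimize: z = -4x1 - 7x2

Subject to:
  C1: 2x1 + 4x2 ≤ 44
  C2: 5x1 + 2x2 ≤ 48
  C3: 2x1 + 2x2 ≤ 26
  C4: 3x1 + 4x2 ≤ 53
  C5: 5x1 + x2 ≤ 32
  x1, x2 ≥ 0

min z = -4x1 - 7x2

s.t.
  2x1 + 4x2 + s1 = 44
  5x1 + 2x2 + s2 = 48
  2x1 + 2x2 + s3 = 26
  3x1 + 4x2 + s4 = 53
  5x1 + x2 + s5 = 32
  x1, x2, s1, s2, s3, s4, s5 ≥ 0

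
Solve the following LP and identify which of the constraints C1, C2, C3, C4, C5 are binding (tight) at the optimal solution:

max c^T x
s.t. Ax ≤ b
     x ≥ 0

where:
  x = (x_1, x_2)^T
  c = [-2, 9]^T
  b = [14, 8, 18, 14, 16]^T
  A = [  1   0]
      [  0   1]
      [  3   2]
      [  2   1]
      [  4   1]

At x_1 = 0, x_2 = 8, compute slack b - a·x for each constraint:
  C1: 14 − 0 = 14  (slack)
  C2: 8 − 8 = 0  (binding)
  C3: 18 − 16 = 2  (slack)
  C4: 14 − 8 = 6  (slack)
  C5: 16 − 8 = 8  (slack)

Optimal: x_1 = 0, x_2 = 8
Binding: C2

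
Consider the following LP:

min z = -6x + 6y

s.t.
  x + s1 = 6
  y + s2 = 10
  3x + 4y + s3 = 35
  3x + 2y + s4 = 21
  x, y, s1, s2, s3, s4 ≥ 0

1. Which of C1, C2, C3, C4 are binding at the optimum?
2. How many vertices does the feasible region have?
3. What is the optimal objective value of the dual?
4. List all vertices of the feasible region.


1. C1
2. 5
3. -36
4. (0, 0), (6, 0), (6, 1.5), (2.333, 7), (0, 8.75)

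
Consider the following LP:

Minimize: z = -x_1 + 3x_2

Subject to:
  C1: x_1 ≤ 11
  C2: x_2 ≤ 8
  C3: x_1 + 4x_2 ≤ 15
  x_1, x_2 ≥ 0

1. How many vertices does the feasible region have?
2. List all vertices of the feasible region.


1. 4
2. (0, 0), (11, 0), (11, 1), (0, 3.75)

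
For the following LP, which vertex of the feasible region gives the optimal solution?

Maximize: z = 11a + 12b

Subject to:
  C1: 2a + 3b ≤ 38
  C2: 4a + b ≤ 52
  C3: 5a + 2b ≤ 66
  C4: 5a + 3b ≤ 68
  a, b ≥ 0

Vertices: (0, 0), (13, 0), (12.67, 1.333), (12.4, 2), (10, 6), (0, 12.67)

Evaluate the objective at each vertex of the feasible region:
  z(0, 0) = 0
  z(13, 0) = 143
  z(12.67, 1.333) = 155.3
  z(12.4, 2) = 160.4
  z(10, 6) = 182  ←
  z(0, 12.67) = 152
The maximum is at a = 10, b = 6.

(10, 6)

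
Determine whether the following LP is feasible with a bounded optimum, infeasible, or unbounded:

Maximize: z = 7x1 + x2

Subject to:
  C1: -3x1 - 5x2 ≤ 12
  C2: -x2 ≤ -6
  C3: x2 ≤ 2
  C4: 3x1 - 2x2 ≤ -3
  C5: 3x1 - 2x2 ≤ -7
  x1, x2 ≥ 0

Infeasible (no feasible solution exists)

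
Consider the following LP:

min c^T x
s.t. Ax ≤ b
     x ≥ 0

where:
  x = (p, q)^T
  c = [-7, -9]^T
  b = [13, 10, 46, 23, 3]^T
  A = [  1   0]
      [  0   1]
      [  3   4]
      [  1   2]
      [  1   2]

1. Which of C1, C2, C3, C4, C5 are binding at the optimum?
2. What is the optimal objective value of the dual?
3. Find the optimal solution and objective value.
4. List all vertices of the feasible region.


1. C5
2. -21
3. p = 3, q = 0, z = -21
4. (0, 0), (3, 0), (0, 1.5)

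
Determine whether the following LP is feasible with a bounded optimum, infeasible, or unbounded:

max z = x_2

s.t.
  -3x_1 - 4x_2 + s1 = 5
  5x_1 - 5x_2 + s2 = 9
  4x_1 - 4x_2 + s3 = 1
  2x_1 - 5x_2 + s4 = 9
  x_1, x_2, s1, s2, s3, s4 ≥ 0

Unbounded (objective can increase without bound)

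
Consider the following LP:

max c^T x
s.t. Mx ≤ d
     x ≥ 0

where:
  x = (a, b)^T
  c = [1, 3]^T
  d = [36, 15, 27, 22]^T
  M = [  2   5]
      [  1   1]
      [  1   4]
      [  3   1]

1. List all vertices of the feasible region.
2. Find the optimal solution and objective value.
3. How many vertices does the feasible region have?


1. (0, 0), (7.333, 0), (5.692, 4.923), (3, 6), (0, 6.75)
2. a = 3, b = 6, z = 21
3. 5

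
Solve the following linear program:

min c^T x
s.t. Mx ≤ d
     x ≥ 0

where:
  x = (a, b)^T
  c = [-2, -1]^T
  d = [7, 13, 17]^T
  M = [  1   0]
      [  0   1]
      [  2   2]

Evaluate the objective at each vertex of the feasible region:
  z(0, 0) = 0
  z(7, 0) = -14
  z(7, 1.5) = -15.5  ←
  z(0, 8.5) = -8.5
The minimum is at a = 7, b = 1.5.

a = 7, b = 1.5, z = -15.5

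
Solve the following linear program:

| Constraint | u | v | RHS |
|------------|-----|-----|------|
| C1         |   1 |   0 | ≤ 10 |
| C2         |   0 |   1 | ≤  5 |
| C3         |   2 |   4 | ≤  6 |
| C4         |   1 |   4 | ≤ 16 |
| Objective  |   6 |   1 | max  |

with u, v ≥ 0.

Evaluate the objective at each vertex of the feasible region:
  z(0, 0) = 0
  z(3, 0) = 18  ←
  z(0, 1.5) = 1.5
The maximum is at u = 3, v = 0.

u = 3, v = 0, z = 18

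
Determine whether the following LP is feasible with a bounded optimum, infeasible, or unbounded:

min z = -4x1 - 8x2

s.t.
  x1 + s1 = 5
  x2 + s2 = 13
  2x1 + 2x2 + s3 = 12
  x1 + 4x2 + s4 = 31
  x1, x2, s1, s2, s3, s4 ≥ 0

Feasible with a bounded optimal solution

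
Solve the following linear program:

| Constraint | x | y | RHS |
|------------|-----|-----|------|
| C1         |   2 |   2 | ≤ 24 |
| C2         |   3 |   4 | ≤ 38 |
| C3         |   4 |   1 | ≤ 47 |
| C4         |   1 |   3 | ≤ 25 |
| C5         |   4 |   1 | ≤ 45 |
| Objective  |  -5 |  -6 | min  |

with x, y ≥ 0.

Evaluate the objective at each vertex of the feasible region:
  z(0, 0) = 0
  z(11.25, 0) = -56.25
  z(11, 1) = -61
  z(10, 2) = -62  ←
  z(2.8, 7.4) = -58.4
  z(0, 8.333) = -50
The minimum is at x = 10, y = 2.

x = 10, y = 2, z = -62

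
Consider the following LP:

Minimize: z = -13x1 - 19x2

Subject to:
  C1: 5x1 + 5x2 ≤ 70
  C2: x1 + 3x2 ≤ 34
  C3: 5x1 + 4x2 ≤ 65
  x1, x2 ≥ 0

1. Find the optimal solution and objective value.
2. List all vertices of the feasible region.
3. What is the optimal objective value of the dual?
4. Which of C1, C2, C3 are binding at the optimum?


1. x1 = 4, x2 = 10, z = -242
2. (0, 0), (13, 0), (9, 5), (4, 10), (0, 11.33)
3. -242
4. C1, C2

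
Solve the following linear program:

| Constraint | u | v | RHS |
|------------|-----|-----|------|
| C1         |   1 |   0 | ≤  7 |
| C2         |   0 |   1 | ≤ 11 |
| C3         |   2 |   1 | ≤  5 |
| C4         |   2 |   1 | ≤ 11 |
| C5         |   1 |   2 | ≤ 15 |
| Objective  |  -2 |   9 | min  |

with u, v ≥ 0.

Evaluate the objective at each vertex of the feasible region:
  z(0, 0) = 0
  z(2.5, 0) = -5  ←
  z(0, 5) = 45
The minimum is at u = 2.5, v = 0.

u = 2.5, v = 0, z = -5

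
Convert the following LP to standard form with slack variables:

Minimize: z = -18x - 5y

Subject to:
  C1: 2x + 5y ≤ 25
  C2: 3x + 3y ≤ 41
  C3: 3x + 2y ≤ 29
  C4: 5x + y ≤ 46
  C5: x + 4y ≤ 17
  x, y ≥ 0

min z = -18x - 5y

s.t.
  2x + 5y + s1 = 25
  3x + 3y + s2 = 41
  3x + 2y + s3 = 29
  5x + y + s4 = 46
  x + 4y + s5 = 17
  x, y, s1, s2, s3, s4, s5 ≥ 0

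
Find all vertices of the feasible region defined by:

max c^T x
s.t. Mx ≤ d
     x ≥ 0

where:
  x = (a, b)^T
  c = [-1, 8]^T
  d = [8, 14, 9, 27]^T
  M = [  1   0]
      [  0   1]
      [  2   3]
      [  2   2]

(0, 0), (4.5, 0), (0, 3)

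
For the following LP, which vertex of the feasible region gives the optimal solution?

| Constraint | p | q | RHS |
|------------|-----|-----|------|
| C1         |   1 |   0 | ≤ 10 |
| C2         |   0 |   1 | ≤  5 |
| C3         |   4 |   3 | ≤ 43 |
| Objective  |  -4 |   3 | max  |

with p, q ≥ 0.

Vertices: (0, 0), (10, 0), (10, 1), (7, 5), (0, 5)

Evaluate the objective at each vertex of the feasible region:
  z(0, 0) = 0
  z(10, 0) = -40
  z(10, 1) = -37
  z(7, 5) = -13
  z(0, 5) = 15  ←
The maximum is at p = 0, q = 5.

(0, 5)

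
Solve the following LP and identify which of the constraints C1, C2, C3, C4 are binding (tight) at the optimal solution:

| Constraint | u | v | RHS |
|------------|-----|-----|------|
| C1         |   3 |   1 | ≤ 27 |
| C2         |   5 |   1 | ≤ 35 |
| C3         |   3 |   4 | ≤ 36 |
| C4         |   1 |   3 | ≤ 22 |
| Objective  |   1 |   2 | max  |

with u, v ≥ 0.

At u = 4, v = 6, compute slack b - a·x for each constraint:
  C1: 27 − 18 = 9  (slack)
  C2: 35 − 26 = 9  (slack)
  C3: 36 − 36 = 0  (binding)
  C4: 22 − 22 = 0  (binding)

Optimal: u = 4, v = 6
Binding: C3, C4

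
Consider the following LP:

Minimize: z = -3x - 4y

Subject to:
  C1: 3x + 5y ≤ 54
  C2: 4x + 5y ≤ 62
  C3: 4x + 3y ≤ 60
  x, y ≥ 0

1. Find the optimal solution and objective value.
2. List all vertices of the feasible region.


1. x = 8, y = 6, z = -48
2. (0, 0), (15, 0), (14.25, 1), (8, 6), (0, 10.8)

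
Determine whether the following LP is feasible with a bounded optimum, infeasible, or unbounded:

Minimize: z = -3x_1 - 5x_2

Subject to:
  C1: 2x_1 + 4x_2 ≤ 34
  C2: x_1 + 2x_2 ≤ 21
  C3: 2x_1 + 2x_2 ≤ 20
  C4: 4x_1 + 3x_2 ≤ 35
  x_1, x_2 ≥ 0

Feasible with a bounded optimal solution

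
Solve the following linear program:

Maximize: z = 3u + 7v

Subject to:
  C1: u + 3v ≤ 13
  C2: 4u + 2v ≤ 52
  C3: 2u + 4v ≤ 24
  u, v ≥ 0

Evaluate the objective at each vertex of the feasible region:
  z(0, 0) = 0
  z(12, 0) = 36
  z(10, 1) = 37  ←
  z(0, 4.333) = 30.33
The maximum is at u = 10, v = 1.

u = 10, v = 1, z = 37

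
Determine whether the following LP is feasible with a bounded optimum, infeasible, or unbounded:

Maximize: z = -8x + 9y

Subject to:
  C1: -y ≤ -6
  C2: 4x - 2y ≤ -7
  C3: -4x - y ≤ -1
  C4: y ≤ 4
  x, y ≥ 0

Infeasible (no feasible solution exists)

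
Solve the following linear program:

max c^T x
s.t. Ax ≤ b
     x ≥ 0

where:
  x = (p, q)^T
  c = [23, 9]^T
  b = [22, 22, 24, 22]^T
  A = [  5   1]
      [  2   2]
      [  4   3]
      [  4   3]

Evaluate the objective at each vertex of the feasible region:
  z(0, 0) = 0
  z(4.4, 0) = 101.2
  z(4, 2) = 110  ←
  z(0, 7.333) = 66
The maximum is at p = 4, q = 2.

p = 4, q = 2, z = 110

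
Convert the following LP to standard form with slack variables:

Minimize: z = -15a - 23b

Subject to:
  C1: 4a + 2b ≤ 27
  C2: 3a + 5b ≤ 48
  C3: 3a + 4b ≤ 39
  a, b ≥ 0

min z = -15a - 23b

s.t.
  4a + 2b + s1 = 27
  3a + 5b + s2 = 48
  3a + 4b + s3 = 39
  a, b, s1, s2, s3 ≥ 0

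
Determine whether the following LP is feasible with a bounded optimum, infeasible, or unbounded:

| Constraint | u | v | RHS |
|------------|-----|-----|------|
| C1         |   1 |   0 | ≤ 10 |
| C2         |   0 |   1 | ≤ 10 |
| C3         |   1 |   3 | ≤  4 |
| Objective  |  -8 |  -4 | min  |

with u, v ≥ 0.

Feasible with a bounded optimal solution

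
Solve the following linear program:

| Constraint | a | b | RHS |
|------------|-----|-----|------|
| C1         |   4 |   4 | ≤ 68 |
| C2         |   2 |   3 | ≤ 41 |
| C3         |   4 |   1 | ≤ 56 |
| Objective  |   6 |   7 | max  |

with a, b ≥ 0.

Evaluate the objective at each vertex of the feasible region:
  z(0, 0) = 0
  z(14, 0) = 84
  z(13, 4) = 106
  z(10, 7) = 109  ←
  z(0, 13.67) = 95.67
The maximum is at a = 10, b = 7.

a = 10, b = 7, z = 109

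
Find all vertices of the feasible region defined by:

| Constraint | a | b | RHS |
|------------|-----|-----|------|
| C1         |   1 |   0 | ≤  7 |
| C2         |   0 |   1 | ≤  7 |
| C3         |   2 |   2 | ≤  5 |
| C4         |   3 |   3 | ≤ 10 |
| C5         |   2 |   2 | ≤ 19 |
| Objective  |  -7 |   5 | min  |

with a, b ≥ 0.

(0, 0), (2.5, 0), (0, 2.5)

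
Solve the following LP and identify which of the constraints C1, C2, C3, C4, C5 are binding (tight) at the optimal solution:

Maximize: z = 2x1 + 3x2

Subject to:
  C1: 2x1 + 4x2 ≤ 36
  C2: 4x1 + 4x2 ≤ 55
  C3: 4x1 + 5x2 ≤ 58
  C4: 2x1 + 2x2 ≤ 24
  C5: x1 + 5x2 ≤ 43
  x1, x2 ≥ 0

At x1 = 6, x2 = 6, compute slack b - a·x for each constraint:
  C1: 36 − 36 = 0  (binding)
  C2: 55 − 48 = 7  (slack)
  C3: 58 − 54 = 4  (slack)
  C4: 24 − 24 = 0  (binding)
  C5: 43 − 36 = 7  (slack)

Optimal: x1 = 6, x2 = 6
Binding: C1, C4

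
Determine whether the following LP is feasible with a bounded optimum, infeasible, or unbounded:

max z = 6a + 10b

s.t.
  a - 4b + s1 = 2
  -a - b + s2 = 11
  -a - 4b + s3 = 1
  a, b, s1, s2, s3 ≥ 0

Unbounded (objective can increase without bound)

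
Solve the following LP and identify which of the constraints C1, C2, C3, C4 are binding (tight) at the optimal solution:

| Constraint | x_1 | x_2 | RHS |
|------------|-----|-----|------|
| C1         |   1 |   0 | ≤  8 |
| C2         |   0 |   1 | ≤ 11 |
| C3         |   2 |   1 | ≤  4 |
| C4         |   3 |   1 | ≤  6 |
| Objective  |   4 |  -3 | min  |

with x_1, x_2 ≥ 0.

At x_1 = 0, x_2 = 4, compute slack b - a·x for each constraint:
  C1: 8 − 0 = 8  (slack)
  C2: 11 − 4 = 7  (slack)
  C3: 4 − 4 = 0  (binding)
  C4: 6 − 4 = 2  (slack)

Optimal: x_1 = 0, x_2 = 4
Binding: C3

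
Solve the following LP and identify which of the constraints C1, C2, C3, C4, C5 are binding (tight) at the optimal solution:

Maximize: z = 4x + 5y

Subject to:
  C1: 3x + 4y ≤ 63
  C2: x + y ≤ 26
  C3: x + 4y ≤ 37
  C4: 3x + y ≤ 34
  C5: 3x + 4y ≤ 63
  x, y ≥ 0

At x = 9, y = 7, compute slack b - a·x for each constraint:
  C1: 63 − 55 = 8  (slack)
  C2: 26 − 16 = 10  (slack)
  C3: 37 − 37 = 0  (binding)
  C4: 34 − 34 = 0  (binding)
  C5: 63 − 55 = 8  (slack)

Optimal: x = 9, y = 7
Binding: C3, C4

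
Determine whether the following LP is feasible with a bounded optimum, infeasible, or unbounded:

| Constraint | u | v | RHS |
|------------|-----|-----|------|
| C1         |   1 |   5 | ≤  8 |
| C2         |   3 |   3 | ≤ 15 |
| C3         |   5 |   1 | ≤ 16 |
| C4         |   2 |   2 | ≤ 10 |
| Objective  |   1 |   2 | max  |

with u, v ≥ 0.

Feasible with a bounded optimal solution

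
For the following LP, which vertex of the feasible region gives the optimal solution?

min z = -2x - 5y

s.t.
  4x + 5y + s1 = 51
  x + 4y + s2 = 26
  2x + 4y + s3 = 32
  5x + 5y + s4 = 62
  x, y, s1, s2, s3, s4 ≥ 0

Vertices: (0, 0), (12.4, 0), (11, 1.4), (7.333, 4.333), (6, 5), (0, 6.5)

Evaluate the objective at each vertex of the feasible region:
  z(0, 0) = 0
  z(12.4, 0) = -24.8
  z(11, 1.4) = -29
  z(7.333, 4.333) = -36.33
  z(6, 5) = -37  ←
  z(0, 6.5) = -32.5
The minimum is at x = 6, y = 5.

(6, 5)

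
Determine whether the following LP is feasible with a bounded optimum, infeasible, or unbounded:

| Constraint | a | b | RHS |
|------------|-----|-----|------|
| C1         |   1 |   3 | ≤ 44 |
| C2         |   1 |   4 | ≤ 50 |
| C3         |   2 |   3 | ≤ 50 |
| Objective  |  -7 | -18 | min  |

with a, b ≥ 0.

Feasible with a bounded optimal solution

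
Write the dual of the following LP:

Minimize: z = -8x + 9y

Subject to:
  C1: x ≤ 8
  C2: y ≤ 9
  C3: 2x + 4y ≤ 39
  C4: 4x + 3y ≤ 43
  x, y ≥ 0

Primal min cᵀx s.t. Ax ≤ b, x ≥ 0  →  Dual max −bᵀy s.t. Aᵀy ≥ −c, y ≥ 0.

Maximize: z = -8y1 - 9y2 - 39y3 - 43y4

Subject to:
  y1 + 2y3 + 4y4 ≥ 8
  y2 + 4y3 + 3y4 ≥ -9
  y1, y2, y3, y4 ≥ 0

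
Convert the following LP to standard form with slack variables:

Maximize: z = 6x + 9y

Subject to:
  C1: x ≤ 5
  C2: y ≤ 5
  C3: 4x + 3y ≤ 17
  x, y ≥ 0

max z = 6x + 9y

s.t.
  x + s1 = 5
  y + s2 = 5
  4x + 3y + s3 = 17
  x, y, s1, s2, s3 ≥ 0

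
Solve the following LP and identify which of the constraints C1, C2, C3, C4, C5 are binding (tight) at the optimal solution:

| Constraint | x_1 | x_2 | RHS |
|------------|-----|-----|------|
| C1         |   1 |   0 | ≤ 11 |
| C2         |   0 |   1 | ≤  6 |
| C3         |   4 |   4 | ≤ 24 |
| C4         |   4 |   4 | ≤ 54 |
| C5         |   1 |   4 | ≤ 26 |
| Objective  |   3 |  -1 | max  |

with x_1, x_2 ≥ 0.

At x_1 = 6, x_2 = 0, compute slack b - a·x for each constraint:
  C1: 11 − 6 = 5  (slack)
  C2: 6 − 0 = 6  (slack)
  C3: 24 − 24 = 0  (binding)
  C4: 54 − 24 = 30  (slack)
  C5: 26 − 6 = 20  (slack)

Optimal: x_1 = 6, x_2 = 0
Binding: C3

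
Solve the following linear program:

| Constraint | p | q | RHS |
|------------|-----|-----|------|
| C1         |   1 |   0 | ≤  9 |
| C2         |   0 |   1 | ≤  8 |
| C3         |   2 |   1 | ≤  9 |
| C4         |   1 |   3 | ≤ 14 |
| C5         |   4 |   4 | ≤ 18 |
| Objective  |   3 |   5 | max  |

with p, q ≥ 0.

Evaluate the objective at each vertex of the feasible region:
  z(0, 0) = 0
  z(4.5, 0) = 13.5
  z(0, 4.5) = 22.5  ←
The maximum is at p = 0, q = 4.5.

p = 0, q = 4.5, z = 22.5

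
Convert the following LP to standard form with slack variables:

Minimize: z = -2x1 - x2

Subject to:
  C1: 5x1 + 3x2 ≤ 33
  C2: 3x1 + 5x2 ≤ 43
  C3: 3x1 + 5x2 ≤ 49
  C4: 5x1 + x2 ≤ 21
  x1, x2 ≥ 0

min z = -2x1 - x2

s.t.
  5x1 + 3x2 + s1 = 33
  3x1 + 5x2 + s2 = 43
  3x1 + 5x2 + s3 = 49
  5x1 + x2 + s4 = 21
  x1, x2, s1, s2, s3, s4 ≥ 0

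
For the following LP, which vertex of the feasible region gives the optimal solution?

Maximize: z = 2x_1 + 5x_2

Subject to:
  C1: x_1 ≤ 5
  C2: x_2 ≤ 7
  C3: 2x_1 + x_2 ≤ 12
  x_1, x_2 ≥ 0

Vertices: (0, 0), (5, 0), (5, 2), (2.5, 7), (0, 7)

Evaluate the objective at each vertex of the feasible region:
  z(0, 0) = 0
  z(5, 0) = 10
  z(5, 2) = 20
  z(2.5, 7) = 40  ←
  z(0, 7) = 35
The maximum is at x_1 = 2.5, x_2 = 7.

(2.5, 7)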